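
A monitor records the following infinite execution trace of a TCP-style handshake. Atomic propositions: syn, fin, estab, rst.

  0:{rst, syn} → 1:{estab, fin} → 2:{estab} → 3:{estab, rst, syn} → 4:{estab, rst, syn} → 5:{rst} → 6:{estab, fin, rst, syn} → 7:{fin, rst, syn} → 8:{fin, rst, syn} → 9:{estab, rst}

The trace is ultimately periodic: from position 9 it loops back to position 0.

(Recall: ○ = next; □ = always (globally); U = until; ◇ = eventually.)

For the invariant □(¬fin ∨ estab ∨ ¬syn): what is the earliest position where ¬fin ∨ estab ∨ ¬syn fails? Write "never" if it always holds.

Check ¬fin ∨ estab ∨ ¬syn at each position in order: 0 ✓, 1 ✓, 2 ✓, 3 ✓, 4 ✓, 5 ✓, 6 ✓.
At position 7 the labels are {fin, rst, syn}, so ¬fin ∨ estab ∨ ¬syn is false there. This is the first violation.

7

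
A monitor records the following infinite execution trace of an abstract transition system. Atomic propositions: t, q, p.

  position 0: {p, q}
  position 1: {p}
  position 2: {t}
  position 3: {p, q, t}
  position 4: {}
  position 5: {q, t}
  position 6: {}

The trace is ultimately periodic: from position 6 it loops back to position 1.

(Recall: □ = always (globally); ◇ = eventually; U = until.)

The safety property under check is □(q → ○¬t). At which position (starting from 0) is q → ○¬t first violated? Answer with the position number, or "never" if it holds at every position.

never

q → ○¬t holds at every position 0..6, and those are all the positions the trace ever visits, so the invariant □(q → ○¬t) is never violated.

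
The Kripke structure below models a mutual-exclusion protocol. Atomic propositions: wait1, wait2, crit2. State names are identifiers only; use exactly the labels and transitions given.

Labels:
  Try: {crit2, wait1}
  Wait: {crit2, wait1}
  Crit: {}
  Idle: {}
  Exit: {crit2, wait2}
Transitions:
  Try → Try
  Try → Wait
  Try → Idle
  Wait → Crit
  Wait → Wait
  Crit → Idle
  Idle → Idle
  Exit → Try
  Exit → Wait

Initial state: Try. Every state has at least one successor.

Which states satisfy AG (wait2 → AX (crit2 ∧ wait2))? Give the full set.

{Try, Wait, Crit, Idle}

States satisfying wait2 → AX (crit2 ∧ wait2): {Try, Wait, Crit, Idle}.
States satisfying AG (wait2 → AX (crit2 ∧ wait2)): {Try, Wait, Crit, Idle}.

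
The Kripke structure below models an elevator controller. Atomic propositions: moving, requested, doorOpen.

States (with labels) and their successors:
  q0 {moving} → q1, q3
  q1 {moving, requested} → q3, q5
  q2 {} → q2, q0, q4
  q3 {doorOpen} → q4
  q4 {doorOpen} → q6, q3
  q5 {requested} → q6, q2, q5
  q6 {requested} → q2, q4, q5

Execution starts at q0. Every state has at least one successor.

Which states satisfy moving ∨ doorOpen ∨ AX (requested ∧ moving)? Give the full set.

{q0, q1, q3, q4}

States satisfying moving ∨ doorOpen: {q0, q1, q3, q4}.
States satisfying requested ∧ moving: {q1}.
States satisfying AX (requested ∧ moving): ∅.
States satisfying moving ∨ doorOpen ∨ AX (requested ∧ moving): {q0, q1, q3, q4}.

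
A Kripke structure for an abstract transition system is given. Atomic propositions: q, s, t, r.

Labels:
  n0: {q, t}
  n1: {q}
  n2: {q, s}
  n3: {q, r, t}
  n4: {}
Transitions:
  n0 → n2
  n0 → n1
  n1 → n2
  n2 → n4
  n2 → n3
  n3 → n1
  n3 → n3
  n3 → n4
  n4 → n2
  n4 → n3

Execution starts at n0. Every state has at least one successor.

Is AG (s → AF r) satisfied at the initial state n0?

Does not hold

States satisfying s → AF r: {n0, n1, n3, n4}.
States satisfying AG (s → AF r): ∅.
n2 is reachable from n0 and violates s → AF r, so AG fails at n0.
n0 ∉ Sat(AG (s → AF r)).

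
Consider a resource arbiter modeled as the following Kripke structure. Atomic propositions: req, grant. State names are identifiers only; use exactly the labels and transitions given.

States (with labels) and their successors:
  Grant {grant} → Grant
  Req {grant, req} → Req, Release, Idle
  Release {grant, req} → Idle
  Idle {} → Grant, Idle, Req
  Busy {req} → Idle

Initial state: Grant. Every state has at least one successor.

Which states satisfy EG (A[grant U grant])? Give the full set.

{Grant, Req}

States satisfying A[grant U grant]: {Grant, Req, Release}.
States satisfying EG (A[grant U grant]): {Grant, Req}.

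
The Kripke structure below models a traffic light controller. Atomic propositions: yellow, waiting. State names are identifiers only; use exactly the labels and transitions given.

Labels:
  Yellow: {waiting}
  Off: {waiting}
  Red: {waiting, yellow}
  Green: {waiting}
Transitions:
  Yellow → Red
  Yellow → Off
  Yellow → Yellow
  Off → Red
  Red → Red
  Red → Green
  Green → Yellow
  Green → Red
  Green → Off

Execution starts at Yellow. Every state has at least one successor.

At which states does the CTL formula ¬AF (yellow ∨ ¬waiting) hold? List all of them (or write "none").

{Yellow, Green}

States satisfying yellow ∨ ¬waiting: {Red}.
States satisfying AF (yellow ∨ ¬waiting): {Off, Red}.
States satisfying ¬AF (yellow ∨ ¬waiting): {Yellow, Green}.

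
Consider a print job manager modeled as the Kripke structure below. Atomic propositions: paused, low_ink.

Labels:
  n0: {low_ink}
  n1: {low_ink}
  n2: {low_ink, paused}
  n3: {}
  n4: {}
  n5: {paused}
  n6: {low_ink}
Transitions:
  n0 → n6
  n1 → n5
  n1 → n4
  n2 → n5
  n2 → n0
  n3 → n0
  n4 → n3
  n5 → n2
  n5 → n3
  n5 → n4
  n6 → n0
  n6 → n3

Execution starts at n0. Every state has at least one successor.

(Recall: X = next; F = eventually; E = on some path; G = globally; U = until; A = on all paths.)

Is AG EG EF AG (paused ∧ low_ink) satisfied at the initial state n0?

Violated

States satisfying EG EF AG (paused ∧ low_ink): ∅.
States satisfying AG EG EF AG (paused ∧ low_ink): ∅.
n0 is reachable from n0 and violates EG EF AG (paused ∧ low_ink), so AG fails at n0.
n0 ∉ Sat(AG EG EF AG (paused ∧ low_ink)).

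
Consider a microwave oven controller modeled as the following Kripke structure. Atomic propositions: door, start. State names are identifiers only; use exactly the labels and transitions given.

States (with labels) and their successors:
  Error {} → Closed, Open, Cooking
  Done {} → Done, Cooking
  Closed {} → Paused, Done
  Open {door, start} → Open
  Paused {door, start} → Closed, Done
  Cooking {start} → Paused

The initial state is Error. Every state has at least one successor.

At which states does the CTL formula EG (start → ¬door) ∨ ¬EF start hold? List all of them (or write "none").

{Error, Done, Closed}

States satisfying start → ¬door: {Error, Done, Closed, Cooking}.
States satisfying EG (start → ¬door): {Error, Done, Closed}.
States satisfying start: {Open, Paused, Cooking}.
States satisfying EF start: {Error, Done, Closed, Open, Paused, Cooking}.
States satisfying ¬EF start: ∅.
States satisfying EG (start → ¬door) ∨ ¬EF start: {Error, Done, Closed}.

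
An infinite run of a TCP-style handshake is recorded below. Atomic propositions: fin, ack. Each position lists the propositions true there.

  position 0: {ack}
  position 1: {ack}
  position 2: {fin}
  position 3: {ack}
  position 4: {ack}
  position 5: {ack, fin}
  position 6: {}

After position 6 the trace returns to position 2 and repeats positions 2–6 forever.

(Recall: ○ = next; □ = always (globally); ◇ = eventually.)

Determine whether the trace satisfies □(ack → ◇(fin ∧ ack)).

ack → ◇(fin ∧ ack) holds at every position 0..6, and those are all positions ever visited, so □(ack → ◇(fin ∧ ack)) holds.
Positions where ack holds: 0, 1, 3, 4, 5.
Check ◇(fin ∧ ack) at each: 0→ok, 1→ok, 3→ok, 4→ok, 5→ok.

Satisfied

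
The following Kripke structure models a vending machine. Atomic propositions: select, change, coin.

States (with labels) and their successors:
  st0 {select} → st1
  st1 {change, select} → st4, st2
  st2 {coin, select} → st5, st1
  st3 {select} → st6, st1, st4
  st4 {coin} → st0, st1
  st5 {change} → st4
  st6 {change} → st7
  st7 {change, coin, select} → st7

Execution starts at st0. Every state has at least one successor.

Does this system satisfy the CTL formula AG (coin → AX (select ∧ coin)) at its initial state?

Does not hold

States satisfying coin → AX (select ∧ coin): {st0, st1, st3, st5, st6, st7}.
States satisfying AG (coin → AX (select ∧ coin)): {st6, st7}.
st2 is reachable from st0 and violates coin → AX (select ∧ coin), so AG fails at st0.
st0 ∉ Sat(AG (coin → AX (select ∧ coin))).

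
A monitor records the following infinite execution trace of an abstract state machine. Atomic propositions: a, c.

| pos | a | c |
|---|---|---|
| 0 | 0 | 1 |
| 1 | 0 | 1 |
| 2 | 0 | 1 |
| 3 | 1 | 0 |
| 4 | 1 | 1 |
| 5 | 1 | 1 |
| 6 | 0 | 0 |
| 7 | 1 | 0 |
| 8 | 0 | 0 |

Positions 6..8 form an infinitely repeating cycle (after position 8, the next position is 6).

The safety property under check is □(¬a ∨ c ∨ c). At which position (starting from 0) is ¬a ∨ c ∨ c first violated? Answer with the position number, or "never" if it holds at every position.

Check ¬a ∨ c ∨ c at each position in order: 0 ✓, 1 ✓, 2 ✓.
At position 3 the labels are {a}, so ¬a ∨ c ∨ c is false there. This is the first violation.

3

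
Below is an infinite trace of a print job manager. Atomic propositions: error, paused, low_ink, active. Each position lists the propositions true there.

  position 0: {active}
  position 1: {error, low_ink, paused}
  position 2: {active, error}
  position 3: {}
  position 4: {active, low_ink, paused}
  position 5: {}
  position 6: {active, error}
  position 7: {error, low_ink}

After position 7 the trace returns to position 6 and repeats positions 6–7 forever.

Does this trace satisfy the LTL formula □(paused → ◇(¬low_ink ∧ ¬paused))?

paused → ◇(¬low_ink ∧ ¬paused) holds at every position 0..7, and those are all positions ever visited, so □(paused → ◇(¬low_ink ∧ ¬paused)) holds.
Positions where paused holds: 1, 4.
Check ◇(¬low_ink ∧ ¬paused) at each: 1→ok, 4→ok.

Satisfied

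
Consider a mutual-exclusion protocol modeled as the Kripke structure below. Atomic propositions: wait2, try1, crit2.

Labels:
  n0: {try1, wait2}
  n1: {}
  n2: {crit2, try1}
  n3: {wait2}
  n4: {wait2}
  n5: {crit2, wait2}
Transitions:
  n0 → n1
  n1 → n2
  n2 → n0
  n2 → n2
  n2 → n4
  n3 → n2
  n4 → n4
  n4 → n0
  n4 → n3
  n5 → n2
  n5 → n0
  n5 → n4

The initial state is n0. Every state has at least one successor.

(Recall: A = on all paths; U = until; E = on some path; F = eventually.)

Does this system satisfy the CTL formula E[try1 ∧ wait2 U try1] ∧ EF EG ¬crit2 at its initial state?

States satisfying try1 ∧ wait2: {n0}.
States satisfying try1: {n0, n2}.
States satisfying E[try1 ∧ wait2 U try1]: {n0, n2}.
States satisfying EG ¬crit2: {n4}.
States satisfying EF EG ¬crit2: {n0, n1, n2, n3, n4, n5}.
States satisfying E[try1 ∧ wait2 U try1] ∧ EF EG ¬crit2: {n0, n2}.
n0 ∈ Sat(E[try1 ∧ wait2 U try1] ∧ EF EG ¬crit2).

Yes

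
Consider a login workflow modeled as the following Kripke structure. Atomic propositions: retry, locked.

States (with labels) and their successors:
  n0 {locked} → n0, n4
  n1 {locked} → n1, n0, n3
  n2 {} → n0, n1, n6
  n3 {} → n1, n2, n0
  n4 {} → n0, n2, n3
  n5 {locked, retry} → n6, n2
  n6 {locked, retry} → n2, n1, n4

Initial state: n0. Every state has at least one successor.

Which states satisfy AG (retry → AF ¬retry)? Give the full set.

{n0, n1, n2, n3, n4, n5, n6}

States satisfying retry → AF ¬retry: {n0, n1, n2, n3, n4, n5, n6}.
States satisfying AG (retry → AF ¬retry): {n0, n1, n2, n3, n4, n5, n6}.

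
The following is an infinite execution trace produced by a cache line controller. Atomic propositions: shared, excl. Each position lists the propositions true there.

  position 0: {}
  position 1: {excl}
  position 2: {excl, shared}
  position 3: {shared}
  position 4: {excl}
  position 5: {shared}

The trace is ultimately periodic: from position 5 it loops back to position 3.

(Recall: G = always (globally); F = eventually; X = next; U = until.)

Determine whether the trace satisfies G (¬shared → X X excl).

¬shared → X X excl must hold at every position from 0 onward. It fails at position 1, so G (¬shared → X X excl) is false.
Positions where ¬shared holds: 0, 1, 4.
Check X X excl at each: 0→ok, 1→fails, 4→fails.

No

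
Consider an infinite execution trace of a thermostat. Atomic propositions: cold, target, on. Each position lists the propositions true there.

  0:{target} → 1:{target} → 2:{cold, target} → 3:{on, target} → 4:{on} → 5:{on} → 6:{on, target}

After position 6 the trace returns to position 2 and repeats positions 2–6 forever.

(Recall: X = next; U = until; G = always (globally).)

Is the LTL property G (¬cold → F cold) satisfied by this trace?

Satisfied

¬cold → F cold holds at every position 0..6, and those are all positions ever visited, so G (¬cold → F cold) holds.
Positions where ¬cold holds: 0, 1, 3, 4, 5, 6.
Check F cold at each: 0→ok, 1→ok, 3→ok, 4→ok, 5→ok, 6→ok.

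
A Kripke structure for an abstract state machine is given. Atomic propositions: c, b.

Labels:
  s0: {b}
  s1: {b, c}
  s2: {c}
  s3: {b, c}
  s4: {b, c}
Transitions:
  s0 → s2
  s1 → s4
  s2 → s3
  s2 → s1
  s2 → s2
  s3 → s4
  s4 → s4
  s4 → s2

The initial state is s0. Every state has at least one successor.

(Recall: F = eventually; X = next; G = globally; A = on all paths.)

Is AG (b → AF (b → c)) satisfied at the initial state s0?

States satisfying b → AF (b → c): {s0, s1, s2, s3, s4}.
States satisfying AG (b → AF (b → c)): {s0, s1, s2, s3, s4}.
Every state reachable from s0 satisfies b → AF (b → c).
s0 ∈ Sat(AG (b → AF (b → c))).

Yes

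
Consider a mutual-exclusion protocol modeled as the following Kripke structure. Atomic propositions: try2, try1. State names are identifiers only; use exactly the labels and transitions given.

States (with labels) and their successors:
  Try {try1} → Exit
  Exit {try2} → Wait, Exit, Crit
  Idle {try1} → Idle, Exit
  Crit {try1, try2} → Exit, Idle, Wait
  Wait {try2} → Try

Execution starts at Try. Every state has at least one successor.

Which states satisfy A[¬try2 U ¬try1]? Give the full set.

States satisfying ¬try2: {Try, Idle}.
States satisfying ¬try1: {Exit, Wait}.
States satisfying A[¬try2 U ¬try1]: {Try, Exit, Wait}.

{Try, Exit, Wait}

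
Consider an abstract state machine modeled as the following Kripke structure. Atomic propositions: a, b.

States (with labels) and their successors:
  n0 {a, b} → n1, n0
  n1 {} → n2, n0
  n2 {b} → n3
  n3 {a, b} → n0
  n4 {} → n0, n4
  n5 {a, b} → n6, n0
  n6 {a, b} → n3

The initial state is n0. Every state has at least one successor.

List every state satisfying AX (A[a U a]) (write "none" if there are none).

States satisfying A[a U a]: {n0, n3, n5, n6}.
States satisfying AX (A[a U a]): {n2, n3, n5, n6}.

{n2, n3, n5, n6}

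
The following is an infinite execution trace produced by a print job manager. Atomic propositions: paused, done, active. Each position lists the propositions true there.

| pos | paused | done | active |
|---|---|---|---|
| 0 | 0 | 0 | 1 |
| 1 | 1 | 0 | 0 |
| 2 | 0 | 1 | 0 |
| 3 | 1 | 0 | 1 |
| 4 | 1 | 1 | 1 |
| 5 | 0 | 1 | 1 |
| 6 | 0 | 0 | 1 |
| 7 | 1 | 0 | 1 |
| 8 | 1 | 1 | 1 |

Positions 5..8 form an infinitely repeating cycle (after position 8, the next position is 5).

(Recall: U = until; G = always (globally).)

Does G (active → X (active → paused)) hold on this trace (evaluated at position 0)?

Does not hold

active → X (active → paused) must hold at every position from 0 onward. It fails at position 4, so G (active → X (active → paused)) is false.
Positions where active holds: 0, 3, 4, 5, 6, 7, 8.
Check X (active → paused) at each: 0→ok, 3→ok, 4→fails, 5→fails, 6→ok, 7→ok, 8→fails.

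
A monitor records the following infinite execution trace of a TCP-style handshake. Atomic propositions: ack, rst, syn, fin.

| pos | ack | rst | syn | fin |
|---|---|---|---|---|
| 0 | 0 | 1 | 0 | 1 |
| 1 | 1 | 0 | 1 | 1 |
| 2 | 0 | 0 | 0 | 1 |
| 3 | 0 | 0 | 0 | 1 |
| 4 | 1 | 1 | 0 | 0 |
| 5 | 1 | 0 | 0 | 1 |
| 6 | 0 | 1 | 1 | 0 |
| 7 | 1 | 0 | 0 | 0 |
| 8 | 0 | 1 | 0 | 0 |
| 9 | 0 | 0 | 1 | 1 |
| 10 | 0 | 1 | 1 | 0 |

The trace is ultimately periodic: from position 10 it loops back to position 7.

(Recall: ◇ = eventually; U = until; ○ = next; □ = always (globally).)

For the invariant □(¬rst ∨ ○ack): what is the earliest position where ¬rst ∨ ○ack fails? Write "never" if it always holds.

Check ¬rst ∨ ○ack at each position in order: 0 ✓, 1 ✓, 2 ✓, 3 ✓, 4 ✓, 5 ✓, 6 ✓, 7 ✓.
At position 8 the labels are {rst} and the next position 9 has {fin, syn}, so ¬rst ∨ ○ack is false there. This is the first violation.

8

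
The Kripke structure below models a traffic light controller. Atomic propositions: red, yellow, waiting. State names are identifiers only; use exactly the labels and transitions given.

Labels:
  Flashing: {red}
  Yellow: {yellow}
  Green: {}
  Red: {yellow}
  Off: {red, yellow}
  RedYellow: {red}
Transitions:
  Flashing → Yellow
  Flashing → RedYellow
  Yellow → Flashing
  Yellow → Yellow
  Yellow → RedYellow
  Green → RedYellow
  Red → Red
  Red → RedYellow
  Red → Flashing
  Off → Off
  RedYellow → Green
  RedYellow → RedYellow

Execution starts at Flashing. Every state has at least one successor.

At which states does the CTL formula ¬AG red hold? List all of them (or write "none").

States satisfying red: {Flashing, Off, RedYellow}.
States satisfying AG red: {Off}.
States satisfying ¬AG red: {Flashing, Yellow, Green, Red, RedYellow}.

{Flashing, Yellow, Green, Red, RedYellow}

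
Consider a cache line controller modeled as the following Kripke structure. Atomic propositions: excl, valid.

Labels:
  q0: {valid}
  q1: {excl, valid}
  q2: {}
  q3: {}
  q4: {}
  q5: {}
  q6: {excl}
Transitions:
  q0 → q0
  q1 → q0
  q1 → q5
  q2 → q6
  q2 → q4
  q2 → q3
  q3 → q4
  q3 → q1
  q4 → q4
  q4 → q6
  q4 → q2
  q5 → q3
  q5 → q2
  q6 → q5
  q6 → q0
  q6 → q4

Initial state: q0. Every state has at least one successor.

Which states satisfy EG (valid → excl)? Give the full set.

States satisfying valid → excl: {q1, q2, q3, q4, q5, q6}.
States satisfying EG (valid → excl): {q1, q2, q3, q4, q5, q6}.

{q1, q2, q3, q4, q5, q6}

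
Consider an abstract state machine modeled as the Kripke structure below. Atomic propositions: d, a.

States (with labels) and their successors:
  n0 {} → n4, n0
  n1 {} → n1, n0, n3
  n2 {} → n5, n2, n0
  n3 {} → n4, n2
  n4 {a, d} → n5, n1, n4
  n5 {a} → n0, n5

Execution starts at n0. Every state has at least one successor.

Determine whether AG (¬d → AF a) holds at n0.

States satisfying ¬d → AF a: {n4, n5}.
States satisfying AG (¬d → AF a): ∅.
n0 is reachable from n0 and violates ¬d → AF a, so AG fails at n0.
n0 ∉ Sat(AG (¬d → AF a)).

Violated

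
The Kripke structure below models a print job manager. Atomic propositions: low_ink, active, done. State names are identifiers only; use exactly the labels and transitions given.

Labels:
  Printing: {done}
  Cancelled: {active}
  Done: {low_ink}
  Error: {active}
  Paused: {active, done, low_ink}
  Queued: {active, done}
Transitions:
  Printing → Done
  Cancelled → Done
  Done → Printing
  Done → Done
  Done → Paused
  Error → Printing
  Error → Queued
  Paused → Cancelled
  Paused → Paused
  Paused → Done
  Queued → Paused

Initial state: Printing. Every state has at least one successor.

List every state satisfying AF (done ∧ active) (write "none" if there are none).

States satisfying done ∧ active: {Paused, Queued}.
States satisfying AF (done ∧ active): {Paused, Queued}.

{Paused, Queued}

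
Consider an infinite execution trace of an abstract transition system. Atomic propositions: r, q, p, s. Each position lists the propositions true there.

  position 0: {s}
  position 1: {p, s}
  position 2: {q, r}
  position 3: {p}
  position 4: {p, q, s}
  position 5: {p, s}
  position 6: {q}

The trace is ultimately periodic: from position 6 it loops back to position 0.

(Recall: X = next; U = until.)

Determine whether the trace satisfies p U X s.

Walking from position 0: X s first holds at position 0, and p holds at every earlier position along the way, so p U X s holds.

Yes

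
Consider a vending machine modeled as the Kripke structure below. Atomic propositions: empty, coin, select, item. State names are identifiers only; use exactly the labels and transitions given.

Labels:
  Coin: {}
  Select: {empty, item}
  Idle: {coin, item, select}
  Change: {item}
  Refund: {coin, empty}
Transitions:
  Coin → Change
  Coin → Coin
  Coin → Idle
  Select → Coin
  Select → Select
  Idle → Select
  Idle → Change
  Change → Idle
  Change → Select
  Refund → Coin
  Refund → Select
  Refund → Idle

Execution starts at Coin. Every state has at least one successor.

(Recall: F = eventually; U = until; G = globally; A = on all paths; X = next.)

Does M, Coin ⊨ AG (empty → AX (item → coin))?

States satisfying empty → AX (item → coin): {Coin, Idle, Change}.
States satisfying AG (empty → AX (item → coin)): ∅.
Select is reachable from Coin and violates empty → AX (item → coin), so AG fails at Coin.
Coin ∉ Sat(AG (empty → AX (item → coin))).

Does not hold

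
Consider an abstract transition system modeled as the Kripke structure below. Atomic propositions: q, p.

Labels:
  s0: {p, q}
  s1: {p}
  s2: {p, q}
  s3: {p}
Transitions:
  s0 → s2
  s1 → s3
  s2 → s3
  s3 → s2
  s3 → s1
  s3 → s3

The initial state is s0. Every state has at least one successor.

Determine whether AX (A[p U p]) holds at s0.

Yes

States satisfying A[p U p]: {s0, s1, s2, s3}.
States satisfying AX (A[p U p]): {s0, s1, s2, s3}.
s0 ∈ Sat(AX (A[p U p])).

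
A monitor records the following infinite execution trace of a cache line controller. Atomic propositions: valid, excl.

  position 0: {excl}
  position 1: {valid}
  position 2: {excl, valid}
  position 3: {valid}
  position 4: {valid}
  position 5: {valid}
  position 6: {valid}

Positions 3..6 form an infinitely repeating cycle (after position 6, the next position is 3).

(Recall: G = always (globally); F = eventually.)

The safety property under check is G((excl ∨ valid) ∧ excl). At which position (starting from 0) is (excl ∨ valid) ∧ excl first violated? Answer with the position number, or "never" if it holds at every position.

Check (excl ∨ valid) ∧ excl at each position in order: 0 ✓.
At position 1 the labels are {valid}, so (excl ∨ valid) ∧ excl is false there. This is the first violation.

1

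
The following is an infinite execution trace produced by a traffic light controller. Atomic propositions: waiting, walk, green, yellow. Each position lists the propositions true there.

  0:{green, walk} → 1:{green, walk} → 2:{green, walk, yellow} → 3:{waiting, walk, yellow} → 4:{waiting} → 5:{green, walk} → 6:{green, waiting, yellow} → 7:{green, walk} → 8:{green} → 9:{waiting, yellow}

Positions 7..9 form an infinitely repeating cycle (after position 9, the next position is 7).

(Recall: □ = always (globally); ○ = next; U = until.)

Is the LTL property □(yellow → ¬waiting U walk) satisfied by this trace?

yellow → ¬waiting U walk must hold at every position from 0 onward. It fails at position 6, so □(yellow → ¬waiting U walk) is false.
Positions where yellow holds: 2, 3, 6, 9.
Check ¬waiting U walk at each: 2→ok, 3→ok, 6→fails, 9→fails.

Violated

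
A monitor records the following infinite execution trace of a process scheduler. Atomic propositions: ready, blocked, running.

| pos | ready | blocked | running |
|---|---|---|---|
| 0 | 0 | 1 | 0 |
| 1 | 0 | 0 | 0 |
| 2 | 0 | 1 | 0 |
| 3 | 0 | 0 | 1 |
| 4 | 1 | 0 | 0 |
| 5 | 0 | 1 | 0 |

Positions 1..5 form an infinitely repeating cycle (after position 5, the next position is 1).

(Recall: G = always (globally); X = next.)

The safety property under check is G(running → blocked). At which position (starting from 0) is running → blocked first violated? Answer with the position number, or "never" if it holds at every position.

Check running → blocked at each position in order: 0 ✓, 1 ✓, 2 ✓.
At position 3 the labels are {running}, so running → blocked is false there. This is the first violation.

3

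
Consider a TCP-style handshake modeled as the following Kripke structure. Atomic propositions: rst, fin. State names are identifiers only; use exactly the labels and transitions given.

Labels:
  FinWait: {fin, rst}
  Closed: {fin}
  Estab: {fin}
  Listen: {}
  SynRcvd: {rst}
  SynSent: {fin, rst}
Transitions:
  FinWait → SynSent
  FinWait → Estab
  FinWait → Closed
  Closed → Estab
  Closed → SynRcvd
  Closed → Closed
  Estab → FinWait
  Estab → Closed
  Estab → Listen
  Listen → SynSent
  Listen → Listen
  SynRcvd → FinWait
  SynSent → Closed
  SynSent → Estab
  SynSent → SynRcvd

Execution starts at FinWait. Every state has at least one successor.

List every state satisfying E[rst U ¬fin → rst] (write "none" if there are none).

States satisfying rst: {FinWait, SynRcvd, SynSent}.
States satisfying ¬fin → rst: {FinWait, Closed, Estab, SynRcvd, SynSent}.
States satisfying E[rst U ¬fin → rst]: {FinWait, Closed, Estab, SynRcvd, SynSent}.

{FinWait, Closed, Estab, SynRcvd, SynSent}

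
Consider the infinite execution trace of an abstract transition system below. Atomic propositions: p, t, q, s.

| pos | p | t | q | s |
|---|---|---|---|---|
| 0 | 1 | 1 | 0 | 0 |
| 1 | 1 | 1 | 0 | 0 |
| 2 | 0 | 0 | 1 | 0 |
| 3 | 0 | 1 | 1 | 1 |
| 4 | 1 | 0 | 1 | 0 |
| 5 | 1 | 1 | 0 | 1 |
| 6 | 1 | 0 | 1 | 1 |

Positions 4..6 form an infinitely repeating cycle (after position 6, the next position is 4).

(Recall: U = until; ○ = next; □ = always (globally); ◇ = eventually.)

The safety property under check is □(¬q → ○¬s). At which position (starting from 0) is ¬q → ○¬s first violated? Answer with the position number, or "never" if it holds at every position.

5

Check ¬q → ○¬s at each position in order: 0 ✓, 1 ✓, 2 ✓, 3 ✓, 4 ✓.
At position 5 the labels are {p, s, t} and the next position 6 has {p, q, s}, so ¬q → ○¬s is false there. This is the first violation.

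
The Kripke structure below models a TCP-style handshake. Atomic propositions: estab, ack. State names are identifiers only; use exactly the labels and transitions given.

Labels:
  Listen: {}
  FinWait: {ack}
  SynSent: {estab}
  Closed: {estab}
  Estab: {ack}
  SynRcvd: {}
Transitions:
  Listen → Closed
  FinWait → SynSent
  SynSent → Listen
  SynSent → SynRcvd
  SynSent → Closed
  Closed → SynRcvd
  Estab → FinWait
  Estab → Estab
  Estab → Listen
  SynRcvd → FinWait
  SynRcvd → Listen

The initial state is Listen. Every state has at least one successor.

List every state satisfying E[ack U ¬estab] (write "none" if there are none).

States satisfying ack: {FinWait, Estab}.
States satisfying ¬estab: {Listen, FinWait, Estab, SynRcvd}.
States satisfying E[ack U ¬estab]: {Listen, FinWait, Estab, SynRcvd}.

{Listen, FinWait, Estab, SynRcvd}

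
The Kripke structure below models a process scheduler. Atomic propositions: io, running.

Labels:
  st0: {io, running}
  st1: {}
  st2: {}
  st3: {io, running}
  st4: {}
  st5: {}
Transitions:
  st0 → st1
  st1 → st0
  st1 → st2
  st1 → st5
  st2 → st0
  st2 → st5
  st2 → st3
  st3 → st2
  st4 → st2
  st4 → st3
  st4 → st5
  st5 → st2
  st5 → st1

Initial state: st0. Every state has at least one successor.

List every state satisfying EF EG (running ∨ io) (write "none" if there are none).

States satisfying EG (running ∨ io): ∅.
States satisfying EF EG (running ∨ io): ∅.

none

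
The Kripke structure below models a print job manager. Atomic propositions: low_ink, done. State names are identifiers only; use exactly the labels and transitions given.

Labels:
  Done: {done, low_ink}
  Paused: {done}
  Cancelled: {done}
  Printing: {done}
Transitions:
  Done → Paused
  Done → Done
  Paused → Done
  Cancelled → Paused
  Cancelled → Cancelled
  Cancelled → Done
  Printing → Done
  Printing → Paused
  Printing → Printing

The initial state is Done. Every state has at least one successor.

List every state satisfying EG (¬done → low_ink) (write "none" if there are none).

States satisfying ¬done → low_ink: {Done, Paused, Cancelled, Printing}.
States satisfying EG (¬done → low_ink): {Done, Paused, Cancelled, Printing}.

{Done, Paused, Cancelled, Printing}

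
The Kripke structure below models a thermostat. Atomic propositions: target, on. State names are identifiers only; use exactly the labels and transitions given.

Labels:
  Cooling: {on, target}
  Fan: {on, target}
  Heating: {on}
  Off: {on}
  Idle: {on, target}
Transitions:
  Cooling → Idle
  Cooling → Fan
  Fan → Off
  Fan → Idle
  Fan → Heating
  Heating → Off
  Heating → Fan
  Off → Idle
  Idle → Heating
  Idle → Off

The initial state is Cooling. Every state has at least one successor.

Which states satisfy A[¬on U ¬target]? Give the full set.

States satisfying ¬on: ∅.
States satisfying ¬target: {Heating, Off}.
States satisfying A[¬on U ¬target]: {Heating, Off}.

{Heating, Off}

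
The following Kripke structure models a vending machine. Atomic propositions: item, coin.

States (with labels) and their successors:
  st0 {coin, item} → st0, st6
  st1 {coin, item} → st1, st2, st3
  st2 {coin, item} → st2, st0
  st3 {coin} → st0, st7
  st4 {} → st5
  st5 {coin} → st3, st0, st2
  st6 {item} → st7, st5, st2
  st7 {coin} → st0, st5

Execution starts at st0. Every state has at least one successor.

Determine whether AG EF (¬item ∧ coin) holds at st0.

Holds

States satisfying EF (¬item ∧ coin): {st0, st1, st2, st3, st4, st5, st6, st7}.
States satisfying AG EF (¬item ∧ coin): {st0, st1, st2, st3, st4, st5, st6, st7}.
Every state reachable from st0 satisfies EF (¬item ∧ coin).
st0 ∈ Sat(AG EF (¬item ∧ coin)).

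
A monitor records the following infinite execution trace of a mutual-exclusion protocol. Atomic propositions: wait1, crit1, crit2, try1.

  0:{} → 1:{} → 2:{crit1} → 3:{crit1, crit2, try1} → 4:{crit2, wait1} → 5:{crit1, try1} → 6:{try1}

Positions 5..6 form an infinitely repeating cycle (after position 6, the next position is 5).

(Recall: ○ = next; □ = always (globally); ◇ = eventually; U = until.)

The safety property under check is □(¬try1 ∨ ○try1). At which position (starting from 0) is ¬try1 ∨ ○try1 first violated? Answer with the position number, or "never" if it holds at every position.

Check ¬try1 ∨ ○try1 at each position in order: 0 ✓, 1 ✓, 2 ✓.
At position 3 the labels are {crit1, crit2, try1} and the next position 4 has {crit2, wait1}, so ¬try1 ∨ ○try1 is false there. This is the first violation.

3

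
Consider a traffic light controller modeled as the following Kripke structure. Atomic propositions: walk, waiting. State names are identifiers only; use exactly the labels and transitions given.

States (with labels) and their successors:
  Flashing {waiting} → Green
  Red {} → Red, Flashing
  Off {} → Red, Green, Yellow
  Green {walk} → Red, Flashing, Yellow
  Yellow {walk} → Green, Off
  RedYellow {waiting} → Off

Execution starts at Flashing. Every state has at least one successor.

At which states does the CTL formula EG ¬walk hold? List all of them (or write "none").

{Red, Off, RedYellow}

States satisfying ¬walk: {Flashing, Red, Off, RedYellow}.
States satisfying EG ¬walk: {Red, Off, RedYellow}.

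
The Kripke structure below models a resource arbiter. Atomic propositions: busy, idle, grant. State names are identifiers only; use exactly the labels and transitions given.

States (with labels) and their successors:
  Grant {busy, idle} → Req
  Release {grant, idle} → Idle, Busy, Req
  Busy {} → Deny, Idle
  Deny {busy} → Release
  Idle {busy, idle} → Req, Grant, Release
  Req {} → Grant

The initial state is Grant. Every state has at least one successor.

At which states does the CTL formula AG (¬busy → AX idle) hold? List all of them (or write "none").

{Grant, Req}

States satisfying ¬busy → AX idle: {Grant, Deny, Idle, Req}.
States satisfying AG (¬busy → AX idle): {Grant, Req}.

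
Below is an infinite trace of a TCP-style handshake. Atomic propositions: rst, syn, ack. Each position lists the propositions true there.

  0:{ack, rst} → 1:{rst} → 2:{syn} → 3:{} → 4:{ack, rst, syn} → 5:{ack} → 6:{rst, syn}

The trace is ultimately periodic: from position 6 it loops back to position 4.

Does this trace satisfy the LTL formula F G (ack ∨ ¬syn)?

G (ack ∨ ¬syn) is false at every position 0..6, so it never becomes true and F G (ack ∨ ¬syn) fails.

Does not hold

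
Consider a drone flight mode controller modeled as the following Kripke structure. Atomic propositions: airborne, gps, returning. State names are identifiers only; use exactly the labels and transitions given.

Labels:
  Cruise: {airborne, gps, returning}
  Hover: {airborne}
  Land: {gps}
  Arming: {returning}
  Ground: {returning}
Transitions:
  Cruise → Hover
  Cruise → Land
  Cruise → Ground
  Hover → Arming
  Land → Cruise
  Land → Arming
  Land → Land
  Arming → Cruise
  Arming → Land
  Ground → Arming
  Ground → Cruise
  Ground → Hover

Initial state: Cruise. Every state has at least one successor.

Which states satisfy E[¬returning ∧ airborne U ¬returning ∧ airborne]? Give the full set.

{Hover}

States satisfying ¬returning ∧ airborne: {Hover}.
States satisfying E[¬returning ∧ airborne U ¬returning ∧ airborne]: {Hover}.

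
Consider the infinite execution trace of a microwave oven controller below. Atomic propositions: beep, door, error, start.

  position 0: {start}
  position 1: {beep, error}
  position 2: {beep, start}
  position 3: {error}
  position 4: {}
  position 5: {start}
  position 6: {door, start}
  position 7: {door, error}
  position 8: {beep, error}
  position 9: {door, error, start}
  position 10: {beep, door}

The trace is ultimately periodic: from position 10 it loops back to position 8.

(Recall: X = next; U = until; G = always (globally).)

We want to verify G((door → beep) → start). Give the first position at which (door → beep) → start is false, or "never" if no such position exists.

Check (door → beep) → start at each position in order: 0 ✓.
At position 1 the labels are {beep, error}, so (door → beep) → start is false there. This is the first violation.

1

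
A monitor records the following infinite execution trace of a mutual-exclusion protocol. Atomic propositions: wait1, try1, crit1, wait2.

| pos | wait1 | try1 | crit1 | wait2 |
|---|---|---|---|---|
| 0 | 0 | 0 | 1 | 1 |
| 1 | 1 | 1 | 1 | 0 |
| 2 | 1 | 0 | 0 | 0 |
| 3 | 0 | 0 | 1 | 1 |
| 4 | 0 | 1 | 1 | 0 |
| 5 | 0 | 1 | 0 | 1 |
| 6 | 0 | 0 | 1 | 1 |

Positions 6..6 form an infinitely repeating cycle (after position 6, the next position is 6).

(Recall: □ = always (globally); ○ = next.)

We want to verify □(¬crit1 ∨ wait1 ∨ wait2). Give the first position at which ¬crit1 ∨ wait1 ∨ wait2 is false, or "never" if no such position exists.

Check ¬crit1 ∨ wait1 ∨ wait2 at each position in order: 0 ✓, 1 ✓, 2 ✓, 3 ✓.
At position 4 the labels are {crit1, try1}, so ¬crit1 ∨ wait1 ∨ wait2 is false there. This is the first violation.

4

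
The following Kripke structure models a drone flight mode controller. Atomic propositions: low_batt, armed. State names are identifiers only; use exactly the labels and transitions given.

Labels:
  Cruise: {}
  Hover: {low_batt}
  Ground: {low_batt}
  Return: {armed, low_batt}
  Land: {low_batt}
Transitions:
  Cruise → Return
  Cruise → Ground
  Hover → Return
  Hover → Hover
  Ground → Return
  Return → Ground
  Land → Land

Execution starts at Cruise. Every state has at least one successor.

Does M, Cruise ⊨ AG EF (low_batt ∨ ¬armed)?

Holds

States satisfying EF (low_batt ∨ ¬armed): {Cruise, Hover, Ground, Return, Land}.
States satisfying AG EF (low_batt ∨ ¬armed): {Cruise, Hover, Ground, Return, Land}.
Every state reachable from Cruise satisfies EF (low_batt ∨ ¬armed).
Cruise ∈ Sat(AG EF (low_batt ∨ ¬armed)).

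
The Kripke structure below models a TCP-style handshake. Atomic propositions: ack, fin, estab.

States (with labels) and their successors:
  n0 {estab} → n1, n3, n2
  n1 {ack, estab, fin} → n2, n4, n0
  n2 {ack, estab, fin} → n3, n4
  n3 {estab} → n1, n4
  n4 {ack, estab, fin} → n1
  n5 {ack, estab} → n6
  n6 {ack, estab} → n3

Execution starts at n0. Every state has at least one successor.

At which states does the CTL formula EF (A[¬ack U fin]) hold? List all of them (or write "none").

States satisfying A[¬ack U fin]: {n0, n1, n2, n3, n4}.
States satisfying EF (A[¬ack U fin]): {n0, n1, n2, n3, n4, n5, n6}.

{n0, n1, n2, n3, n4, n5, n6}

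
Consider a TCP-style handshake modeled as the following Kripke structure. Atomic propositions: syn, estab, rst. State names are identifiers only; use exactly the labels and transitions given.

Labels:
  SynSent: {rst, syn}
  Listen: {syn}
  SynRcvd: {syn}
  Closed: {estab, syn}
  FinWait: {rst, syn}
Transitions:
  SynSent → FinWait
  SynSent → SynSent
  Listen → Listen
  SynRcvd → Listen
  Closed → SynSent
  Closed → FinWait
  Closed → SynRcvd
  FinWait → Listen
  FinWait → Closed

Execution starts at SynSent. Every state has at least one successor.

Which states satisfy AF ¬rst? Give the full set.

States satisfying ¬rst: {Listen, SynRcvd, Closed}.
States satisfying AF ¬rst: {Listen, SynRcvd, Closed, FinWait}.

{Listen, SynRcvd, Closed, FinWait}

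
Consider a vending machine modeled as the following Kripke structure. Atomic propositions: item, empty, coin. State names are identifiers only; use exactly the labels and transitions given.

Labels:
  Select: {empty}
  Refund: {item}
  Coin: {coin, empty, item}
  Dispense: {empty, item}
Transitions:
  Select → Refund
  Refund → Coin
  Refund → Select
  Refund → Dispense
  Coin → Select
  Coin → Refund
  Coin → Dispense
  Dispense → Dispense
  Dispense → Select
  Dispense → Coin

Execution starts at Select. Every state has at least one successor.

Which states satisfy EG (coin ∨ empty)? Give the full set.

States satisfying coin ∨ empty: {Select, Coin, Dispense}.
States satisfying EG (coin ∨ empty): {Coin, Dispense}.

{Coin, Dispense}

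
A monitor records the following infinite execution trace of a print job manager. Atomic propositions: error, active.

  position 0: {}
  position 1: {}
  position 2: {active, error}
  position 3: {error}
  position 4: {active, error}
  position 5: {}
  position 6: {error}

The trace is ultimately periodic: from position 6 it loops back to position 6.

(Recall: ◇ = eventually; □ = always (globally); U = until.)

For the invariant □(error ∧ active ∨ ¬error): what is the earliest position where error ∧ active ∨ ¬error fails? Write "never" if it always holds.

Check error ∧ active ∨ ¬error at each position in order: 0 ✓, 1 ✓, 2 ✓.
At position 3 the labels are {error}, so error ∧ active ∨ ¬error is false there. This is the first violation.

3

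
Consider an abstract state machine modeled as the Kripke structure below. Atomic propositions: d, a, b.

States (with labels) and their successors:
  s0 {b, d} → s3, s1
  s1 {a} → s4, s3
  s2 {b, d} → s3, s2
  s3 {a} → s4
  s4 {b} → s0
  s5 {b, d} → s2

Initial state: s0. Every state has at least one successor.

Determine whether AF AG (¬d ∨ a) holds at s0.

States satisfying AG (¬d ∨ a): ∅.
States satisfying AF AG (¬d ∨ a): ∅.
There is a path from s0 along which AG (¬d ∨ a) never holds.
s0 ∉ Sat(AF AG (¬d ∨ a)).

Violated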